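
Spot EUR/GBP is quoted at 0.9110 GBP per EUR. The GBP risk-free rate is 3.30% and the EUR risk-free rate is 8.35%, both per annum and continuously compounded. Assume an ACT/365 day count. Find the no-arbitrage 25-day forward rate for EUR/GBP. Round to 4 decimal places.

0.9079

F = S·e^((r_GBP − r_EUR)T) = 0.9110 · e^((0.0330 − 0.0835) × 25/365)
= 0.9110 · e^-0.003459 = 0.9110 × 0.996547
F = 0.9079 GBP per EUR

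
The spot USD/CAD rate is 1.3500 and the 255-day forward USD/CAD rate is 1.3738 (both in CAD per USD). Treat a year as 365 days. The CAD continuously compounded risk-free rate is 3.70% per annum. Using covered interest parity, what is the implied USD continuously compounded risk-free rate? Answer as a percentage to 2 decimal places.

1.20%

F = S·e^((r_CAD − r_USD)T) ⇒ r_USD = r_CAD − ln(F/S)/T
ln(1.3738/1.3500) = 0.017476; /(255/365) = 0.025015
r_USD = 0.0370 − 0.025015 = 0.011985
r_USD = 1.20%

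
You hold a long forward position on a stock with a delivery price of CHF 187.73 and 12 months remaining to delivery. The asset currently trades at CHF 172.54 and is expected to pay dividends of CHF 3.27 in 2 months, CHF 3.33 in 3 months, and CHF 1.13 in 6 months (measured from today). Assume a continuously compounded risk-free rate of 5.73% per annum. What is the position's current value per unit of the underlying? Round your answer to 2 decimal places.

PV(remaining dividends) I = 3.27·e^(−0.0573·2/12) + 3.33·e^(−0.0573·3/12) + 1.13·e^(−0.0573·6/12) = 7.6196
Current forward F = (S − I)·e^(rT) = (172.54 − 7.6196)·e^(0.0573·12/12) = 164.9204 × 1.058973 = 174.6463
Value (long) = (F − K)·e^(−rT) = (174.6463 − 187.73) × 0.944311 = -12.3551
Value = -CHF 12.36

-CHF 12.36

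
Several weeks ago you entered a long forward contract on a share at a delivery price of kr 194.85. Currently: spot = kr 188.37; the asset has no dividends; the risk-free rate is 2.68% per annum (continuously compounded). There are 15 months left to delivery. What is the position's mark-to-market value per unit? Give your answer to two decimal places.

-kr 0.06

Current fair forward for the remaining 15 months: F = S·e^(r·T), r = 0.0268
F = 188.37 · e^(0.0268 × 15/12) = 188.37 × 1.034067 = 194.7872
Value of long forward = (F − K)·e^(−rT) = (194.7872 − 194.85) · e^(−0.0268·15/12)
= -0.0628 × 0.967055 = -0.06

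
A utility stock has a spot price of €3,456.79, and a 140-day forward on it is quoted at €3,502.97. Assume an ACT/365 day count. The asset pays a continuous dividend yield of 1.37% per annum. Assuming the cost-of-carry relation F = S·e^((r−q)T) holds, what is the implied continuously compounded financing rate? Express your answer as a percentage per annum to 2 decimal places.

4.83%

From F = S·e^((r−q)T): (r − q) = ln(F/S)/T
ln(3502.97/3456.79) = ln(1.013359) = 0.013271
(r − q) = 0.013271 / (140/365) = 0.034599
r = ln(F/S)/T + q = 0.034599 + 0.0137 = 0.048299
r = 4.83%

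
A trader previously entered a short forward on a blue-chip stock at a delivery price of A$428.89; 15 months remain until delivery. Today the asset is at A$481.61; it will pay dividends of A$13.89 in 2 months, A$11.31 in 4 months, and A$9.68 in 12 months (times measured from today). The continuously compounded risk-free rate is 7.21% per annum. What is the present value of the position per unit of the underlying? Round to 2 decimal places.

-A$55.91

PV(remaining dividends) I = 13.89·e^(−0.0721·2/12) + 11.31·e^(−0.0721·4/12) + 9.68·e^(−0.0721·12/12) = 33.7721
Current forward F = (S − I)·e^(rT) = (481.61 − 33.7721)·e^(0.0721·15/12) = 447.8379 × 1.094311 = 490.0739
Value (long) = (F − K)·e^(−rT) = (490.0739 − 428.89) × 0.913817 = 55.9109
Short position value = −(long value) = -A$55.91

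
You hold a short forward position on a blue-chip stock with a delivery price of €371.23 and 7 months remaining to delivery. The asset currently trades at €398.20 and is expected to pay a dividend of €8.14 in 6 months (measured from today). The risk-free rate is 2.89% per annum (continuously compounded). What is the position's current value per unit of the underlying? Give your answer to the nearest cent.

-€25.15

PV(remaining dividends) I = 8.14·e^(−0.0289·6/12) = 8.0232
Current forward F = (S − I)·e^(rT) = (398.20 − 8.0232)·e^(0.0289·7/12) = 390.1768 × 1.017001 = 396.8102
Value (long) = (F − K)·e^(−rT) = (396.8102 − 371.23) × 0.983283 = 25.1526
Short position value = −(long value) = -€25.15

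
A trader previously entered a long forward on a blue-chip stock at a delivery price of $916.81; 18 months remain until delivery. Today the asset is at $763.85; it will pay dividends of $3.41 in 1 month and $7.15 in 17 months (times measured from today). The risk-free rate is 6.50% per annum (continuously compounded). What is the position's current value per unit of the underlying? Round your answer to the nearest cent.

-$77.70

PV(remaining dividends) I = 3.41·e^(−0.0650·1/12) + 7.15·e^(−0.0650·17/12) = 9.9126
Current forward F = (S − I)·e^(rT) = (763.85 − 9.9126)·e^(0.0650·18/12) = 753.9374 × 1.102411 = 831.1489
Value (long) = (F − K)·e^(−rT) = (831.1489 − 916.81) × 0.907102 = -77.7034
Value = -$77.70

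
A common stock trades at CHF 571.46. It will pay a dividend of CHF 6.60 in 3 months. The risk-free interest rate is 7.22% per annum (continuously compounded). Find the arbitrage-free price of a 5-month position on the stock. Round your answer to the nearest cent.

CHF 582.23

PV(dividends) I = 6.60·e^(−0.0722·3/12)
I = 6.4819
F = (S − I)·e^(rT) = (571.46 − 6.4819) · e^(0.0722·5/12)
= 564.9781 · e^0.030083 = 564.9781 × 1.030540 = CHF 582.23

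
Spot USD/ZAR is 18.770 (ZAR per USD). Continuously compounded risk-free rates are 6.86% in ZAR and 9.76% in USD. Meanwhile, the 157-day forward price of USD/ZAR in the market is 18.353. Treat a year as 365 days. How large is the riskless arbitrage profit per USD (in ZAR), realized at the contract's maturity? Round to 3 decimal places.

0.184 per USD (in ZAR)

Fair forward: F* = S·e^(carry·T), with carry = (r_ZAR − r_USD) = 0.0686 − 0.0976 = -0.0290
F* = 18.770 · e^(-0.0290 × 157/365) = 18.770 · e^-0.012474 = 18.770 × 0.987603 = 18.5373
Market 18.353 < fair 18.5373: forward underpriced → reverse cash-and-carry (short spot, go long the forward).
At maturity, profit = |F_mkt − F*| = |18.353 − 18.5373| = 0.184 per USD (in ZAR)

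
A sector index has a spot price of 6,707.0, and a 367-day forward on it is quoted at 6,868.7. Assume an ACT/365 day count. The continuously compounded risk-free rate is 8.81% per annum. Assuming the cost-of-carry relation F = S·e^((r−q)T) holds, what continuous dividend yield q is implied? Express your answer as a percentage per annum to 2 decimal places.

From F = S·e^((r−q)T): (r − q) = ln(F/S)/T
ln(6868.7/6707.0) = ln(1.024109) = 0.023823
(r − q) = 0.023823 / (367/365) = 0.023693
q = r − ln(F/S)/T = 0.0881 − 0.023693 = 0.064407
q = 6.44%

6.44%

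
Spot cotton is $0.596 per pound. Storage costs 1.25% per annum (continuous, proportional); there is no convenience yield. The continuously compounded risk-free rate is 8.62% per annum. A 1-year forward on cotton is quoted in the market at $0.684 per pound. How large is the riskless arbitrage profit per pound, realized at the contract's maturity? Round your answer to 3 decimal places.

$0.026 per pound

Fair forward: F* = S·e^(carry·T), with carry = (r + u) = 0.0862 + 0.0125 = 0.0987
F* = 0.596 · e^(0.0987 × 1) = 0.596 · e^0.098700 = 0.596 × 1.103735 = $0.6578
Market $0.684 > fair $0.6578: forward overpriced → cash-and-carry (buy spot, short the forward).
At maturity, profit = |F_mkt − F*| = |0.684 − 0.6578| = $0.026 per pound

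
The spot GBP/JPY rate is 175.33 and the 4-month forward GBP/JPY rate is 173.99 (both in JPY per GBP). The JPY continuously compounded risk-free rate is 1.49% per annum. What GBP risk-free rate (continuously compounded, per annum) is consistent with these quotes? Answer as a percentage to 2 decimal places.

3.79%

F = S·e^((r_JPY − r_GBP)T) ⇒ r_GBP = r_JPY − ln(F/S)/T
ln(173.99/175.33) = -0.007672; /(4/12) = -0.023016
r_GBP = 0.0149 + 0.023016 = 0.037916
r_GBP = 3.79%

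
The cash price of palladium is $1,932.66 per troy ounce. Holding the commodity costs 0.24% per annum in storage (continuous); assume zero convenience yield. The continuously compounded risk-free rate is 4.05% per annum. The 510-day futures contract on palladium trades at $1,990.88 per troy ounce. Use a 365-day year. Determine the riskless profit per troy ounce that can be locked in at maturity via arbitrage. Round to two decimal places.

Fair futures: F* = S·e^(carry·T), with carry = (r + u) = 0.0405 + 0.0024 = 0.0429
F* = 1932.66 · e^(0.0429 × 510/365) = 1932.66 · e^0.05994247 = 1932.66 × 1.06177546 = $2052.0510
Market $1990.88 < fair $2052.0510: forward underpriced → reverse cash-and-carry (short spot, go long the forward).
At maturity, profit = |F_mkt − F*| = |1990.88 − 2052.0510| = $61.17 per troy ounce

$61.17 per troy ounce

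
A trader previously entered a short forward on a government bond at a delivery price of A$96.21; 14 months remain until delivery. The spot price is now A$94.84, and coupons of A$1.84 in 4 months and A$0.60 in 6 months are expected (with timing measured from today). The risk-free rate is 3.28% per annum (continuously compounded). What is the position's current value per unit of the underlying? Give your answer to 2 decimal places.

A$0.17

PV(remaining coupons) I = 1.84·e^(−0.0328·4/12) + 0.60·e^(−0.0328·6/12) = 2.4102
Current forward F = (S − I)·e^(rT) = (94.84 − 2.4102)·e^(0.0328·14/12) = 92.4298 × 1.039008 = 96.0353
Value (long) = (F − K)·e^(−rT) = (96.0353 − 96.21) × 0.962456 = -0.1681
Short position value = −(long value) = A$0.17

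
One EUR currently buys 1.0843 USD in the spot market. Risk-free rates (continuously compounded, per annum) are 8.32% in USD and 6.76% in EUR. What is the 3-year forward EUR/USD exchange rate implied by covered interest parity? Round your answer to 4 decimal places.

1.1363

F = S·e^((r_USD − r_EUR)T) = 1.0843 · e^((0.0832 − 0.0676) × 3)
= 1.0843 · e^0.046800 = 1.0843 × 1.047912
F = 1.1363 USD per EUR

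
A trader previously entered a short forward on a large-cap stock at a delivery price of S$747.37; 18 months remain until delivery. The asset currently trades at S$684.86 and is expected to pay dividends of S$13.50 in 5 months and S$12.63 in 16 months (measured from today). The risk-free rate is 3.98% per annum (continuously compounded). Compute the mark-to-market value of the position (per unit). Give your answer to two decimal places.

S$44.45

PV(remaining dividends) I = 13.50·e^(−0.0398·5/12) + 12.63·e^(−0.0398·16/12) = 25.2552
Current forward F = (S − I)·e^(rT) = (684.86 − 25.2552)·e^(0.0398·18/12) = 659.6048 × 1.061518 = 700.1824
Value (long) = (F − K)·e^(−rT) = (700.1824 − 747.37) × 0.942047 = -44.4529
Short position value = −(long value) = S$44.45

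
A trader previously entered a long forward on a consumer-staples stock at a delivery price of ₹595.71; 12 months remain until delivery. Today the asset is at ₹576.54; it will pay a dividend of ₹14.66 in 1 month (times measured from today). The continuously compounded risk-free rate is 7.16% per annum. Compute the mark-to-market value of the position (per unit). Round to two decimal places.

₹7.42

PV(remaining dividends) I = 14.66·e^(−0.0716·1/12) = 14.5728
Current forward F = (S − I)·e^(rT) = (576.54 − 14.5728)·e^(0.0716·12/12) = 561.9672 × 1.074226 = 603.6798
Value (long) = (F − K)·e^(−rT) = (603.6798 − 595.71) × 0.930903 = 7.4191
Value = ₹7.42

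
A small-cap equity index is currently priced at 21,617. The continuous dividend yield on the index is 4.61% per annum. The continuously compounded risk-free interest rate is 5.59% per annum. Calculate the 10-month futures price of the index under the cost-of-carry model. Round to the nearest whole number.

F = S·e^((r − q)T) = 21617 · e^((0.0559 − 0.0461) × 10/12)
= 21617 · e^0.008167 = 21617 × 1.008200
F = 21,794

21,794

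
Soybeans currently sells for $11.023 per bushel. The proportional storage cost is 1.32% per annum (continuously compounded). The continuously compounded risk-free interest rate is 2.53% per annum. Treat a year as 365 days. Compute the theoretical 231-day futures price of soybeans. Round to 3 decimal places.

$11.295 per bushel

Net carry = r + u − y = 0.0253 + 0.0132 − 0.0000 = 0.0385
F = S·e^((r+u−y)T) = 11.023 · e^(0.0385 × 231/365) = 11.023 · e^0.024366
= 11.023 × 1.024665 = $11.295 per bushel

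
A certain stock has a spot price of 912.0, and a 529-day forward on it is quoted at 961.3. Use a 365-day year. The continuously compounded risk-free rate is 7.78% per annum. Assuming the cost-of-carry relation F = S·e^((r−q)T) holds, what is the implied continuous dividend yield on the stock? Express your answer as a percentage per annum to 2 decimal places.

4.15%

From F = S·e^((r−q)T): (r − q) = ln(F/S)/T
ln(961.3/912.0) = ln(1.054057) = 0.052647
(r − q) = 0.052647 / (529/365) = 0.036325
q = r − ln(F/S)/T = 0.0778 − 0.036325 = 0.041475
q = 4.15%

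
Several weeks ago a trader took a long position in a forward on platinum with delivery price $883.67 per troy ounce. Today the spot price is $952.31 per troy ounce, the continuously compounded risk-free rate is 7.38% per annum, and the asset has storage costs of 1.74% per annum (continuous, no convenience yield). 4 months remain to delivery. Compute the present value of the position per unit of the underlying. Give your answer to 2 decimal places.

$95.65 per troy ounce

Current fair forward for the remaining 4 months: F = S·e^((r + u)·T), (r + u) = 0.0738 + 0.0174 = 0.0912
F = 952.31 · e^(0.0912 × 4/12) = 952.31 × 1.030867 = 981.7050
Value of long forward = (F − K)·e^(−rT) = (981.7050 − 883.67) · e^(−0.0738·4/12)
= 98.0350 × 0.975700 = 95.65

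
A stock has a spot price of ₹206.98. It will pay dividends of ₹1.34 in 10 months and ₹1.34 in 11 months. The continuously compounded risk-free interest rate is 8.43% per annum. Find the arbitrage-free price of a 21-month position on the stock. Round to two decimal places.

₹237.00

PV(dividends) I = 1.34·e^(−0.0843·10/12) + 1.34·e^(−0.0843·11/12)
I = 1.2491 + 1.2404 = 2.4895
F = (S − I)·e^(rT) = (206.98 − 2.4895) · e^(0.0843·21/12)
= 204.4905 · e^0.147525 = 204.4905 × 1.158962 = ₹237.00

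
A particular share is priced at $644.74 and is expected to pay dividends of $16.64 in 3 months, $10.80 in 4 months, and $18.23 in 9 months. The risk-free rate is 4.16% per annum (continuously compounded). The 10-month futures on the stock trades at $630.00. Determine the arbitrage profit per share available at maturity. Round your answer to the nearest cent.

$8.89 per share

PV(dividends) I = 16.64·e^(−0.0416·3/12) + 10.80·e^(−0.0416·4/12) + 18.23·e^(−0.0416·9/12) = 44.7891
Fair futures F* = (S − I)·e^(rT) = (644.74 − 44.7891)·e^0.034667 = 599.9509 × 1.035275 = 621.1142
Market $630.00 > fair 621.1142: forward overpriced → cash-and-carry (borrow at r, buy the stock and collect the dividends, short the forward).
Profit at T = |F_mkt − F*| = |630.00 − 621.1142| = $8.89 per share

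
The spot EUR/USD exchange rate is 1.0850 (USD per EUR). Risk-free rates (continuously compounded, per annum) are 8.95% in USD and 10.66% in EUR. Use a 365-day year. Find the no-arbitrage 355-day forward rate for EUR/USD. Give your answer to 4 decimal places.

1.0671

F = S·e^((r_USD − r_EUR)T) = 1.0850 · e^((0.0895 − 0.1066) × 355/365)
= 1.0850 · e^-0.016632 = 1.0850 × 0.983506
F = 1.0671 USD per EUR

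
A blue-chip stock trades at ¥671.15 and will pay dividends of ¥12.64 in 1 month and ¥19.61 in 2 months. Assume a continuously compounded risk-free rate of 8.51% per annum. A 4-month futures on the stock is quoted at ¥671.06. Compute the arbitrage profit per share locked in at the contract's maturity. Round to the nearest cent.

PV(dividends) I = 12.64·e^(−0.0851·1/12) + 19.61·e^(−0.0851·2/12) = 31.8845
Fair futures F* = (S − I)·e^(rT) = (671.15 − 31.8845)·e^0.028367 = 639.2655 × 1.028773 = 657.6591
Market ¥671.06 > fair 657.6591: forward overpriced → cash-and-carry (borrow at r, buy the stock and collect the dividends, short the forward).
Profit at T = |F_mkt − F*| = |671.06 − 657.6591| = ¥13.40 per share

¥13.40 per share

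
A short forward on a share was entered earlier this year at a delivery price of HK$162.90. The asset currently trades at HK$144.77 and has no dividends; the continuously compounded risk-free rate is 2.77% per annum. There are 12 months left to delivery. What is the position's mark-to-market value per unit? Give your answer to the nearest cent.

Current fair forward for the remaining 12 months: F = S·e^(r·T), r = 0.0277
F = 144.77 · e^(0.0277 × 12/12) = 144.77 × 1.028087 = 148.8362
Value of long forward = (F − K)·e^(−rT) = (148.8362 − 162.90) · e^(−0.0277·12/12)
= -14.0638 × 0.972680 = -13.68
Short position value = −(long value) = HK$13.68

HK$13.68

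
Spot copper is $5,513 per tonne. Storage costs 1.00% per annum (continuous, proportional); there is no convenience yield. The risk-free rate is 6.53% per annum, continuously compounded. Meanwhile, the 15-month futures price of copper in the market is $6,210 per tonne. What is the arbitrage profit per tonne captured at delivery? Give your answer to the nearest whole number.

$153 per tonne

Fair futures: F* = S·e^(carry·T), with carry = (r + u) = 0.0653 + 0.0100 = 0.0753
F* = 5513 · e^(0.0753 × 15/12) = 5513 · e^0.094125 = 5513 × 1.098697 = $6057.1166
Market $6210 > fair $6057.1166: forward overpriced → cash-and-carry (buy spot, short the forward).
At maturity, profit = |F_mkt − F*| = |6210 − 6057.1166| = $153 per tonne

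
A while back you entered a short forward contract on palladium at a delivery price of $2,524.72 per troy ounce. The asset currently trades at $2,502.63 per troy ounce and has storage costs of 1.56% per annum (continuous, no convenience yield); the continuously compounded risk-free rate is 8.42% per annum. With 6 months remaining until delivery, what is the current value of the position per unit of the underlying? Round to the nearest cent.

Current fair forward for the remaining 6 months: F = S·e^((r + u)·T), (r + u) = 0.0842 + 0.0156 = 0.0998
F = 2502.63 · e^(0.0998 × 6/12) = 2502.63 × 1.05116597 = 2630.6795
Value of long forward = (F − K)·e^(−rT) = (2630.6795 − 2524.72) · e^(−0.0842·6/12)
= 105.9595 × 0.95877390 = 101.59
Short position value = −(long value) = -$101.59

-$101.59 per troy ounce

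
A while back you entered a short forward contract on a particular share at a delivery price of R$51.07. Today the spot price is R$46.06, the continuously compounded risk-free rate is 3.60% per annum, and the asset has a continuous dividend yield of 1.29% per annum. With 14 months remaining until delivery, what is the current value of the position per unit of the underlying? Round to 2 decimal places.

Current fair forward for the remaining 14 months: F = S·e^((r − q)·T), (r − q) = 0.0360 − 0.0129 = 0.0231
F = 46.06 · e^(0.0231 × 14/12) = 46.06 × 1.027316 = 47.3182
Value of long forward = (F − K)·e^(−rT) = (47.3182 − 51.07) · e^(−0.0360·14/12)
= -3.7518 × 0.958870 = -3.60
Short position value = −(long value) = R$3.60

R$3.60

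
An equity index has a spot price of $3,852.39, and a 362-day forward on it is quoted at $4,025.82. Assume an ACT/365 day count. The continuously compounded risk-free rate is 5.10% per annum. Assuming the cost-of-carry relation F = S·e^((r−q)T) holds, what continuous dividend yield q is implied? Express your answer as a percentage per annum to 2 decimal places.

From F = S·e^((r−q)T): (r − q) = ln(F/S)/T
ln(4025.82/3852.39) = ln(1.045019) = 0.044035
(r − q) = 0.044035 / (362/365) = 0.044400
q = r − ln(F/S)/T = 0.0510 − 0.044400 = 0.006600
q = 0.66%

0.66%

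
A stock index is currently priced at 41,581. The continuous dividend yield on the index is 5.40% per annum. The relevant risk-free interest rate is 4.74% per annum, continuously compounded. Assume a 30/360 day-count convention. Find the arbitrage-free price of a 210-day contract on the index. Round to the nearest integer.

41,421

F = S·e^((r − q)T) = 41581 · e^((0.0474 − 0.0540) × 210/360)
= 41581 · e^-0.003850 = 41581 × 0.996157
F = 41,421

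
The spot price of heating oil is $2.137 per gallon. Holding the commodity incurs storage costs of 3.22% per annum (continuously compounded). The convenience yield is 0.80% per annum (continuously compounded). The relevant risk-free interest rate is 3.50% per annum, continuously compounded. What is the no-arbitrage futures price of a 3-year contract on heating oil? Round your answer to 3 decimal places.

$2.552 per gallon

Net carry = r + u − y = 0.0350 + 0.0322 − 0.0080 = 0.0592
F = S·e^((r+u−y)T) = 2.137 · e^(0.0592 × 3) = 2.137 · e^0.177600
= 2.137 × 1.194347 = $2.552 per gallon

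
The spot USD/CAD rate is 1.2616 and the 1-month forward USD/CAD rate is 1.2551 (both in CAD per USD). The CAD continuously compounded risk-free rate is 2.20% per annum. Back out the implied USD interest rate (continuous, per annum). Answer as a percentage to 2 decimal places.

F = S·e^((r_CAD − r_USD)T) ⇒ r_USD = r_CAD − ln(F/S)/T
ln(1.2551/1.2616) = -0.005166; /(1/12) = -0.061992
r_USD = 0.0220 + 0.061992 = 0.083992
r_USD = 8.40%

8.40%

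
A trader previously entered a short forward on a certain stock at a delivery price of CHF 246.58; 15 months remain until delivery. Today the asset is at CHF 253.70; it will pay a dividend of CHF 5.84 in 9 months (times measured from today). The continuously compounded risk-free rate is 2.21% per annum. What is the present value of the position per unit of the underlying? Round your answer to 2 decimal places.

-CHF 8.09

PV(remaining dividends) I = 5.84·e^(−0.0221·9/12) = 5.7440
Current forward F = (S − I)·e^(rT) = (253.70 − 5.7440)·e^(0.0221·15/12) = 247.9560 × 1.028010 = 254.9012
Value (long) = (F − K)·e^(−rT) = (254.9012 − 246.58) × 0.972753 = 8.0945
Short position value = −(long value) = -CHF 8.09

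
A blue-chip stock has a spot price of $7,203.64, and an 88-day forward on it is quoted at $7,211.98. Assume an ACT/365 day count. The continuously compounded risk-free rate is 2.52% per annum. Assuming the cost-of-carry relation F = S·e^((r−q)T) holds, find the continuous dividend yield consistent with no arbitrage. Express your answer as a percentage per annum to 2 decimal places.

2.04%

From F = S·e^((r−q)T): (r − q) = ln(F/S)/T
ln(7211.98/7203.64) = ln(1.001158) = 0.001157
(r − q) = 0.001157 / (88/365) = 0.004799
q = r − ln(F/S)/T = 0.0252 − 0.004799 = 0.020401
q = 2.04%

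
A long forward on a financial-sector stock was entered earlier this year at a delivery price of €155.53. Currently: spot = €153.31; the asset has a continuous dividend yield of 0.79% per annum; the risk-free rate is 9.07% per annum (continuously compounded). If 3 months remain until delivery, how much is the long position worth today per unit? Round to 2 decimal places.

Current fair forward for the remaining 3 months: F = S·e^((r − q)·T), (r − q) = 0.0907 − 0.0079 = 0.0828
F = 153.31 · e^(0.0828 × 3/12) = 153.31 × 1.020916 = 156.5166
Value of long forward = (F − K)·e^(−rT) = (156.5166 − 155.53) · e^(−0.0907·3/12)
= 0.9866 × 0.977580 = 0.96

€0.96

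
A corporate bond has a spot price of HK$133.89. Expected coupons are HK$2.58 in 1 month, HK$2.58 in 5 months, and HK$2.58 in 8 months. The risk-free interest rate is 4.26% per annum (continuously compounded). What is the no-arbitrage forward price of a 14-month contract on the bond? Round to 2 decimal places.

PV(coupons) I = 2.58·e^(−0.0426·1/12) + 2.58·e^(−0.0426·5/12) + 2.58·e^(−0.0426·8/12)
I = 2.5709 + 2.5346 + 2.5078 = 7.6133
F = (S − I)·e^(rT) = (133.89 − 7.6133) · e^(0.0426·14/12)
= 126.2767 · e^0.049700 = 126.2767 × 1.050956 = HK$132.71

HK$132.71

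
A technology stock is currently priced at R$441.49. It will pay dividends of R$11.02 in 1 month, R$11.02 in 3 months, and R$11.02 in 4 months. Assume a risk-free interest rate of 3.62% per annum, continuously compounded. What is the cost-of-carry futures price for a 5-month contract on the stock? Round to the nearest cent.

PV(dividends) I = 11.02·e^(−0.0362·1/12) + 11.02·e^(−0.0362·3/12) + 11.02·e^(−0.0362·4/12)
I = 10.9868 + 10.9207 + 10.8878 = 32.7953
F = (S − I)·e^(rT) = (441.49 − 32.7953) · e^(0.0362·5/12)
= 408.6947 · e^0.015083 = 408.6947 × 1.015197 = R$414.91

R$414.91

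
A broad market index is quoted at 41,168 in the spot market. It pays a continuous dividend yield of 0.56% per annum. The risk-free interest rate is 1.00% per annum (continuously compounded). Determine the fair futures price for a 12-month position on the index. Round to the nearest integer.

F = S·e^((r − q)T) = 41168 · e^((0.0100 − 0.0056) × 12/12)
= 41168 · e^0.004400 = 41168 × 1.004410
F = 41,350

41,350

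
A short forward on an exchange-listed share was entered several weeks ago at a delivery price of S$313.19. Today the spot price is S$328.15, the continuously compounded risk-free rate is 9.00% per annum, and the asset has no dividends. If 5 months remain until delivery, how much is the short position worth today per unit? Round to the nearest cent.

Current fair forward for the remaining 5 months: F = S·e^(r·T), r = 0.0900
F = 328.15 · e^(0.0900 × 5/12) = 328.15 × 1.038212 = 340.6893
Value of long forward = (F − K)·e^(−rT) = (340.6893 − 313.19) · e^(−0.0900·5/12)
= 27.4993 × 0.963194 = 26.49
Short position value = −(long value) = -S$26.49

-S$26.49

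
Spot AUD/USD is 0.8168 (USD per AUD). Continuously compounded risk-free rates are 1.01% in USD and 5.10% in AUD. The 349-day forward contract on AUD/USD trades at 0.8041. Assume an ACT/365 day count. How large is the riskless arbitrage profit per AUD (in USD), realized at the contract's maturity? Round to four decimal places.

Fair forward: F* = S·e^(carry·T), with carry = (r_USD − r_AUD) = 0.0101 − 0.0510 = -0.0409
F* = 0.8168 · e^(-0.0409 × 349/365) = 0.8168 · e^-0.039107 = 0.8168 × 0.961648 = 0.7855
Market 0.8041 > fair 0.7855: forward overpriced → cash-and-carry (buy spot, short the forward).
At maturity, profit = |F_mkt − F*| = |0.8041 − 0.7855| = 0.0186 per AUD (in USD)

0.0186 per AUD (in USD)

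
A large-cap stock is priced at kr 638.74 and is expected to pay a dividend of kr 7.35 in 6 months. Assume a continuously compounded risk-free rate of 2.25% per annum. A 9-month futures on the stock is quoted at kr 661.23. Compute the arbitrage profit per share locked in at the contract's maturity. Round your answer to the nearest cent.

PV(dividends) I = 7.35·e^(−0.0225·6/12) = 7.2678
Fair futures F* = (S − I)·e^(rT) = (638.74 − 7.2678)·e^0.016875 = 631.4722 × 1.017018 = 642.2186
Market kr 661.23 > fair 642.2186: forward overpriced → cash-and-carry (borrow at r, buy the stock and collect the dividends, short the forward).
Profit at T = |F_mkt − F*| = |661.23 − 642.2186| = kr 19.01 per share

kr 19.01 per share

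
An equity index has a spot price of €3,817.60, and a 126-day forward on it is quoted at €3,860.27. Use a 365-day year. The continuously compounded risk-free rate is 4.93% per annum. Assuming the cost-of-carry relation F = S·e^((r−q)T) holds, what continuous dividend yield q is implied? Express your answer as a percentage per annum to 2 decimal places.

1.71%

From F = S·e^((r−q)T): (r − q) = ln(F/S)/T
ln(3860.27/3817.60) = ln(1.011177) = 0.011115
(r − q) = 0.011115 / (126/365) = 0.032198
q = r − ln(F/S)/T = 0.0493 − 0.032198 = 0.017102
q = 1.71%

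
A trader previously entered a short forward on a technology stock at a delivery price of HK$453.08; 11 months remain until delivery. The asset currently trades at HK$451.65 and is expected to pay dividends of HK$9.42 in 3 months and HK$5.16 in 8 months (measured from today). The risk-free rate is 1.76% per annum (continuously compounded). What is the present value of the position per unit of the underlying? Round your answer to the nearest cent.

PV(remaining dividends) I = 9.42·e^(−0.0176·3/12) + 5.16·e^(−0.0176·8/12) = 14.4785
Current forward F = (S − I)·e^(rT) = (451.65 − 14.4785)·e^(0.0176·11/12) = 437.1715 × 1.016264 = 444.2817
Value (long) = (F − K)·e^(−rT) = (444.2817 − 453.08) × 0.983996 = -8.6575
Short position value = −(long value) = HK$8.66

HK$8.66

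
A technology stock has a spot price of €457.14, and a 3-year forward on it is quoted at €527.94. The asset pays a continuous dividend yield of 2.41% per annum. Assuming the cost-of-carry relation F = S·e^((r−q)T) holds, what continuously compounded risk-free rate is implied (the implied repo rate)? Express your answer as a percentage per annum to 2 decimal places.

7.21%

From F = S·e^((r−q)T): (r − q) = ln(F/S)/T
ln(527.94/457.14) = ln(1.154876) = 0.143993
(r − q) = 0.143993 / (3) = 0.047998
r = ln(F/S)/T + q = 0.047998 + 0.0241 = 0.072098
r = 7.21%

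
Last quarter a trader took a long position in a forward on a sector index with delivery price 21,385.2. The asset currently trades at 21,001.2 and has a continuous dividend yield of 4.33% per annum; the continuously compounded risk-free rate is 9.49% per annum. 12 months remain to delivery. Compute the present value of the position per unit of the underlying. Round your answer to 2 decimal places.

Current fair forward for the remaining 12 months: F = S·e^((r − q)·T), (r − q) = 0.0949 − 0.0433 = 0.0516
F = 21001.2 · e^(0.0516 × 12/12) = 21001.2 × 1.05295448 = 22113.3076
Value of long forward = (F − K)·e^(−rT) = (22113.3076 − 21385.2) · e^(−0.0949·12/12)
= 728.1076 × 0.90946388 = 662.19

662.19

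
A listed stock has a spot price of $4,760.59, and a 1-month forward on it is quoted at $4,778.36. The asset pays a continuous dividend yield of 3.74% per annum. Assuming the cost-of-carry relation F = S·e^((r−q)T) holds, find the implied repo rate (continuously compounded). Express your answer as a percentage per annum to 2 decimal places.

8.21%

From F = S·e^((r−q)T): (r − q) = ln(F/S)/T
ln(4778.36/4760.59) = ln(1.003733) = 0.003726
(r − q) = 0.003726 / (1/12) = 0.044712
r = ln(F/S)/T + q = 0.044712 + 0.0374 = 0.082112
r = 8.21%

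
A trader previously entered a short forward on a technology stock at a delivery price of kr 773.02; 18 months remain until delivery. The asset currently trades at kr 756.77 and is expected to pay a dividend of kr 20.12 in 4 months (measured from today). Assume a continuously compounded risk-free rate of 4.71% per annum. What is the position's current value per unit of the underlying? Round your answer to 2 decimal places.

-kr 16.67

PV(remaining dividends) I = 20.12·e^(−0.0471·4/12) = 19.8066
Current forward F = (S − I)·e^(rT) = (756.77 − 19.8066)·e^(0.0471·18/12) = 736.9634 × 1.073206 = 790.9135
Value (long) = (F − K)·e^(−rT) = (790.9135 − 773.02) × 0.931788 = 16.6729
Short position value = −(long value) = -kr 16.67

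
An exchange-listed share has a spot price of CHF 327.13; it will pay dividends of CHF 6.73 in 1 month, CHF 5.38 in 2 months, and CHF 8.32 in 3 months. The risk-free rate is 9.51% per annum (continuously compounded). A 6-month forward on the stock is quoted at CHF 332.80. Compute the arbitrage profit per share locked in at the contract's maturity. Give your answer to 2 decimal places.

PV(dividends) I = 6.73·e^(−0.0951·1/12) + 5.38·e^(−0.0951·2/12) + 8.32·e^(−0.0951·3/12) = 20.0968
Fair forward F* = (S − I)·e^(rT) = (327.13 − 20.0968)·e^0.047550 = 307.0332 × 1.048699 = 321.9854
Market CHF 332.80 > fair 321.9854: forward overpriced → cash-and-carry (borrow at r, buy the stock and collect the dividends, short the forward).
Profit at T = |F_mkt − F*| = |332.80 − 321.9854| = CHF 10.81 per share

CHF 10.81 per share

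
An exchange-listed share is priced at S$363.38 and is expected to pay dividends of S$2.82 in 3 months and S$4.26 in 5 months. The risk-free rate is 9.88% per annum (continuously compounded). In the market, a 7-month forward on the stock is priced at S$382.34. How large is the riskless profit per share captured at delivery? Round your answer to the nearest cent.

S$4.65 per share

PV(dividends) I = 2.82·e^(−0.0988·3/12) + 4.26·e^(−0.0988·5/12) = 6.8394
Fair forward F* = (S − I)·e^(rT) = (363.38 − 6.8394)·e^0.057633 = 356.5406 × 1.059326 = 377.6927
Market S$382.34 > fair 377.6927: forward overpriced → cash-and-carry (borrow at r, buy the stock and collect the dividends, short the forward).
Profit at T = |F_mkt − F*| = |382.34 − 377.6927| = S$4.65 per share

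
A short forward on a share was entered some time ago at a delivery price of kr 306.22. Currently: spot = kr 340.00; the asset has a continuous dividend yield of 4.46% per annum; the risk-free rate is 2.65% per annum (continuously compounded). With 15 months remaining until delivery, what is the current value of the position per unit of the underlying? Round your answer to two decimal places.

-kr 25.32

Current fair forward for the remaining 15 months: F = S·e^((r − q)·T), (r − q) = 0.0265 − 0.0446 = -0.0181
F = 340.00 · e^(-0.0181 × 15/12) = 340.00 × 0.977629 = 332.3939
Value of long forward = (F − K)·e^(−rT) = (332.3939 − 306.22) · e^(−0.0265·15/12)
= 26.1739 × 0.967418 = 25.32
Short position value = −(long value) = -kr 25.32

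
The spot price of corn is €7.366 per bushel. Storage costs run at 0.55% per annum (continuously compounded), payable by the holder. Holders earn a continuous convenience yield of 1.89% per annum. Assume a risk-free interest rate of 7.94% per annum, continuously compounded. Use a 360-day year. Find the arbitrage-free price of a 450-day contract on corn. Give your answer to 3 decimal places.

Net carry = r + u − y = 0.0794 + 0.0055 − 0.0189 = 0.0660
F = S·e^((r+u−y)T) = 7.366 · e^(0.0660 × 450/360) = 7.366 · e^0.082500
= 7.366 × 1.085999 = €7.999 per bushel

€7.999 per bushel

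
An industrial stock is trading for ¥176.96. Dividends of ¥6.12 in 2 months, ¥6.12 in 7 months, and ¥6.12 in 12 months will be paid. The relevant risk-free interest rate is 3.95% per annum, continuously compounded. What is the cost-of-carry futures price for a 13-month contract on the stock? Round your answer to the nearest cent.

¥165.97

PV(dividends) I = 6.12·e^(−0.0395·2/12) + 6.12·e^(−0.0395·7/12) + 6.12·e^(−0.0395·12/12)
I = 6.0798 + 5.9806 + 5.8830 = 17.9434
F = (S − I)·e^(rT) = (176.96 − 17.9434) · e^(0.0395·13/12)
= 159.0166 · e^0.042792 = 159.0166 × 1.043721 = ¥165.97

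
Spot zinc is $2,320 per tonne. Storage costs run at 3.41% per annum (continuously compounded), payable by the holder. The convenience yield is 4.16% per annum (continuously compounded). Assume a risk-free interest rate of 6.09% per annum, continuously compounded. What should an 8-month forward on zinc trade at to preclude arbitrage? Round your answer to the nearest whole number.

$2,404 per tonne

Net carry = r + u − y = 0.0609 + 0.0341 − 0.0416 = 0.0534
F = S·e^((r+u−y)T) = 2320 · e^(0.0534 × 8/12) = 2320 · e^0.035600
= 2320 × 1.036241 = $2,404 per tonne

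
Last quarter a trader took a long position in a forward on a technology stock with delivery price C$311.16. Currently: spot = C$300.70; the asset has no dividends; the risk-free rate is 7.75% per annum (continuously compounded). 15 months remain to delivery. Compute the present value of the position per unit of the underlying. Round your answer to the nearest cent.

Current fair forward for the remaining 15 months: F = S·e^(r·T), r = 0.0775
F = 300.70 · e^(0.0775 × 15/12) = 300.70 × 1.101723 = 331.2881
Value of long forward = (F − K)·e^(−rT) = (331.2881 − 311.16) · e^(−0.0775·15/12)
= 20.1281 × 0.907669 = 18.27

C$18.27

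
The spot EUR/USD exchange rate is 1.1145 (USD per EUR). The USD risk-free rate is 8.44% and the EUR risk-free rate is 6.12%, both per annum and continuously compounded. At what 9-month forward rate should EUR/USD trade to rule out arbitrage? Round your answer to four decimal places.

F = S·e^((r_USD − r_EUR)T) = 1.1145 · e^((0.0844 − 0.0612) × 9/12)
= 1.1145 · e^0.017400 = 1.1145 × 1.017552
F = 1.1341 USD per EUR

1.1341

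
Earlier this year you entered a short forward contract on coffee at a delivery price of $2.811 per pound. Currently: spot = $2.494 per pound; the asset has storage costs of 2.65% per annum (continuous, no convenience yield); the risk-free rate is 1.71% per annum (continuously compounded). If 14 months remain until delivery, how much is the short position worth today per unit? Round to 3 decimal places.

Current fair forward for the remaining 14 months: F = S·e^((r + u)·T), (r + u) = 0.0171 + 0.0265 = 0.0436
F = 2.494 · e^(0.0436 × 14/12) = 2.494 × 1.052183 = 2.6241
Value of long forward = (F − K)·e^(−rT) = (2.6241 − 2.811) · e^(−0.0171·14/12)
= -0.1869 × 0.980248 = -0.183
Short position value = −(long value) = $0.183

$0.183 per pound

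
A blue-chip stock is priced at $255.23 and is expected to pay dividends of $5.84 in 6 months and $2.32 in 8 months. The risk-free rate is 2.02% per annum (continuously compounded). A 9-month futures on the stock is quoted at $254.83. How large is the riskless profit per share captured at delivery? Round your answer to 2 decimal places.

PV(dividends) I = 5.84·e^(−0.0202·6/12) + 2.32·e^(−0.0202·8/12) = 8.0703
Fair futures F* = (S − I)·e^(rT) = (255.23 − 8.0703)·e^0.015150 = 247.1597 × 1.015265 = 250.9326
Market $254.83 > fair 250.9326: forward overpriced → cash-and-carry (borrow at r, buy the stock and collect the dividends, short the forward).
Profit at T = |F_mkt − F*| = |254.83 − 250.9326| = $3.90 per share

$3.90 per share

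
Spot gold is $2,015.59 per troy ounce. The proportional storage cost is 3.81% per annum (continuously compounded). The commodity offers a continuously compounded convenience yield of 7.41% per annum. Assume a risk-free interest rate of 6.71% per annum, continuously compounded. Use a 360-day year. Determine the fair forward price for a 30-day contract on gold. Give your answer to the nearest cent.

Net carry = r + u − y = 0.0671 + 0.0381 − 0.0741 = 0.0311
F = S·e^((r+u−y)T) = 2015.59 · e^(0.0311 × 30/360) = 2015.59 · e^0.00259167
= 2015.59 × 1.00259503 = $2,020.82 per troy ounce

$2,020.82 per troy ounce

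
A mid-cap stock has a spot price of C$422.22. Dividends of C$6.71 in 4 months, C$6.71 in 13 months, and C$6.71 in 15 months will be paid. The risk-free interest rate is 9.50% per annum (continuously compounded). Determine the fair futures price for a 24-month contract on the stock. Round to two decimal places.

C$488.18

PV(dividends) I = 6.71·e^(−0.0950·4/12) + 6.71·e^(−0.0950·13/12) + 6.71·e^(−0.0950·15/12)
I = 6.5008 + 6.0538 + 5.9587 = 18.5133
F = (S − I)·e^(rT) = (422.22 − 18.5133) · e^(0.0950·24/12)
= 403.7067 · e^0.190000 = 403.7067 × 1.209250 = C$488.18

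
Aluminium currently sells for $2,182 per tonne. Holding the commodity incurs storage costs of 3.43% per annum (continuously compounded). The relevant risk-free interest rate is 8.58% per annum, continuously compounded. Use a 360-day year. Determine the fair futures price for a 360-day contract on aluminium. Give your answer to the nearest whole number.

Net carry = r + u − y = 0.0858 + 0.0343 − 0.0000 = 0.1201
F = S·e^((r+u−y)T) = 2182 · e^(0.1201 × 360/360) = 2182 · e^0.120100
= 2182 × 1.127610 = $2,460 per tonne

$2,460 per tonne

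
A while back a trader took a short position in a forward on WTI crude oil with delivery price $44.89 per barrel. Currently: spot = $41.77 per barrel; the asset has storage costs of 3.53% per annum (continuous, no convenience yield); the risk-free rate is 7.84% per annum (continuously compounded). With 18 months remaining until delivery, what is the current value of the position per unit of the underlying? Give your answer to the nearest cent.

-$4.13 per barrel

Current fair forward for the remaining 18 months: F = S·e^((r + u)·T), (r + u) = 0.0784 + 0.0353 = 0.1137
F = 41.77 · e^(0.1137 × 18/12) = 41.77 × 1.185957 = 49.5374
Value of long forward = (F − K)·e^(−rT) = (49.5374 − 44.89) · e^(−0.0784·18/12)
= 4.6474 × 0.889052 = 4.13
Short position value = −(long value) = -$4.13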